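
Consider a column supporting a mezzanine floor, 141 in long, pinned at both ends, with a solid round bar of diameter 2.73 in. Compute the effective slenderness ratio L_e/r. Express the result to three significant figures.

For a solid circle r = d/4 = 2.73/4 = 0.6825 in
L_e = K·L = 1 × 141 = 141.0 in
λ = L_e / r_min = 141.00 / 0.6825 = 207

λ ≈ 207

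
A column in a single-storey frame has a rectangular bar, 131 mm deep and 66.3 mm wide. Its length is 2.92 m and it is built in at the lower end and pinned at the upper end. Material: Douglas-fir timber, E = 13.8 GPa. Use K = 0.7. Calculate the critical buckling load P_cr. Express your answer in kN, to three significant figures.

P_cr ≈ 104 kN

Buckling occurs about the weak axis: I_min = h·b³/12 with b = 66.3 mm (the shorter side).
I_min = 131×66.3³/12 = 3.181×10^6 mm⁴
I = 3.181×10^6 mm⁴ = 3.181×10^-6 m⁴
Effective length L_e = K·L = 0.7 × 2.92 = 2.044 m
P_cr = π²EI / L_e² = π² × 13.8×10⁹ × 3.181×10^-6 / 2.044² = 1.037×10^5 N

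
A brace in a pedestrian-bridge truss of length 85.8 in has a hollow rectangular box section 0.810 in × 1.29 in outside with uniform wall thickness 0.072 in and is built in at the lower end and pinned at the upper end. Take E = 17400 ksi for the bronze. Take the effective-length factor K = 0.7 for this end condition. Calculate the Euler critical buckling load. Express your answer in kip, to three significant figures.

Inner dimensions: h_i = 1.29 − 2×0.072 = 1.146 in, b_i = 0.810 − 2×0.072 = 0.6660 in
Weak-axis I_min = (h_o·b_o³ − h_i·b_i³)/12 with b_o = 0.810, b_i = 0.6660 in (shorter outer/inner sides).
I_min = (1.29×0.810³ − 1.146×0.6660³)/12 = 2.892×10^-2 in⁴
Effective length L_e = K·L = 0.7 × 85.8 = 60.06 in
P_cr = π²EI / L_e² = π² × 17400×10³ × 2.892×10^-2 / 60.06² = 1.377×10^3 lb

P_cr ≈ 1.38 kip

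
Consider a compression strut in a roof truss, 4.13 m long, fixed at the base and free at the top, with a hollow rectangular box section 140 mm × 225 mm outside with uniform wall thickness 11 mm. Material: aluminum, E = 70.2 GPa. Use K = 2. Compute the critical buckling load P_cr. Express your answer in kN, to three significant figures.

P_cr ≈ 240 kN

Inner dimensions: h_i = 225 − 2×11 = 203.0 mm, b_i = 140 − 2×11 = 118.0 mm
Weak-axis I_min = (h_o·b_o³ − h_i·b_i³)/12 with b_o = 140, b_i = 118.0 mm (shorter outer/inner sides).
I_min = (225×140³ − 203.0×118.0³)/12 = 2.366×10^7 mm⁴
I = 2.366×10^7 mm⁴ = 2.366×10^-5 m⁴
Effective length L_e = K·L = 2 × 4.13 = 8.260 m
P_cr = π²EI / L_e² = π² × 70.2×10⁹ × 2.366×10^-5 / 8.260² = 2.402×10^5 N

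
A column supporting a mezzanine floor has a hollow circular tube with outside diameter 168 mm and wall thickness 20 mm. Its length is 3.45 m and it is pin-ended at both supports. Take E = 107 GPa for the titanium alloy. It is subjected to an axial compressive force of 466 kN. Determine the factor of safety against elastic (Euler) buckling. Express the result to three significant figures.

Inner diameter d_i = 168 − 2×20 = 128.0 mm
I = π(d_o⁴ − d_i⁴)/64 = π(168⁴ − 128.0⁴)/64 = 2.593×10^7 mm⁴
I = 2.593×10^7 mm⁴ = 2.593×10^-5 m⁴
Effective length L_e = K·L = 1 × 3.45 = 3.450 m
P_cr = π²EI / L_e² = π² × 107×10⁹ × 2.593×10^-5 / 3.450² = 2.300×10^6 N
Factor of safety n = P_cr / P = 2300.3 / 466 = 4.94

n ≈ 4.94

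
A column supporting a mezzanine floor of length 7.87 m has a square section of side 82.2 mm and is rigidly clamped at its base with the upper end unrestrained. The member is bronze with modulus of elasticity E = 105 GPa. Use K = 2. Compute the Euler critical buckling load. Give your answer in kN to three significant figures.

P_cr ≈ 15.9 kN

I = a⁴/12 = 82.2⁴/12 = 3.805×10^6 mm⁴
I = 3.805×10^6 mm⁴ = 3.805×10^-6 m⁴
Effective length L_e = K·L = 2 × 7.87 = 15.74 m
P_cr = π²EI / L_e² = π² × 105×10⁹ × 3.805×10^-6 / 15.74² = 1.591×10^4 N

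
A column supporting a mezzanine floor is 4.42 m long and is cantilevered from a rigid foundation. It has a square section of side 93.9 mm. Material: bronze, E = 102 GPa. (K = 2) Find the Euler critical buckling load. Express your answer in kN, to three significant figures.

I = a⁴/12 = 93.9⁴/12 = 6.479×10^6 mm⁴
I = 6.479×10^6 mm⁴ = 6.479×10^-6 m⁴
Effective length L_e = K·L = 2 × 4.42 = 8.840 m
P_cr = π²EI / L_e² = π² × 102×10⁹ × 6.479×10^-6 / 8.840² = 8.346×10^4 N

P_cr ≈ 83.5 kN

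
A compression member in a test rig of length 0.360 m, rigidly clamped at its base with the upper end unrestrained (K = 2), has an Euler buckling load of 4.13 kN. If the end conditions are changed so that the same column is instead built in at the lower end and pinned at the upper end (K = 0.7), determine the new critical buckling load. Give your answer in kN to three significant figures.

P_cr ≈ 33.7 kN

P_cr ∝ 1/K², so P_cr,new = P_cr,old × (K_old/K_new)² = 4.13 × (2/0.7)²
= 4.13 × 8.163 = 33.7 kN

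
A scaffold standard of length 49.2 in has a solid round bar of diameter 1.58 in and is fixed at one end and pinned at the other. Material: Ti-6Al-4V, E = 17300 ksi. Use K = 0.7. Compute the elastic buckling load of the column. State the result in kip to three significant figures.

I = πd⁴/64 = π×1.58⁴/64 = 0.3059 in⁴
Effective length L_e = K·L = 0.7 × 49.2 = 34.44 in
P_cr = π²EI / L_e² = π² × 17300×10³ × 0.3059 / 34.44² = 4.404×10^4 lb

P_cr ≈ 44.0 kip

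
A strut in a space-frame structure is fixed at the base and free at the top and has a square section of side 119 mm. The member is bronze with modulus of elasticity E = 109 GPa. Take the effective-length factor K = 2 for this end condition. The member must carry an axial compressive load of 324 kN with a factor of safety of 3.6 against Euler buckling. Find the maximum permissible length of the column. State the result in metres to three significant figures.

I = a⁴/12 = 119⁴/12 = 1.671×10^7 mm⁴
I = 1.671×10^-5 m⁴
Required critical load P_cr = n·P = 3.6 × 324 = 1166 kN = 1.166×10^6 N
From P_cr = π²EI/(K·L)²:  L = (1/K)·√(π²EI/P_cr) = (1/2)·√(π²×1.09×10^11×1.671×10^-5/1.166×10^6)
L = 1.96 m

L_max ≈ 1.96 m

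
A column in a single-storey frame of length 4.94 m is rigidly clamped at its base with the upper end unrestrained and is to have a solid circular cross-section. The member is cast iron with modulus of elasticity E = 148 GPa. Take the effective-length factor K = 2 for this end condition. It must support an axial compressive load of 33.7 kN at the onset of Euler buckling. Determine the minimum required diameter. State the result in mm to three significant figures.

d ≈ 82.3 mm

L_e = K·L = 2 × 4.94 = 9.880 m
Required I = P_cr·L_e²/(π²E) = 3.370×10^4 × 9.880² / (π² × 1.48×10^11) = 2.252×10^-6 m⁴
I_req = 2.252×10^6 mm⁴
Solid circle: I = πd⁴/64  ⇒  d = (64I/π)^(1/4) = (64×2.252×10^6/π)^(1/4) = 82.3 mm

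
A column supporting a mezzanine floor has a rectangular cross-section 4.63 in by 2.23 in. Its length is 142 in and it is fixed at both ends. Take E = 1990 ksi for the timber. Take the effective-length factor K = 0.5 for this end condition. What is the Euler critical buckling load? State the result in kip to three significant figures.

Buckling occurs about the weak axis: I_min = h·b³/12 with b = 2.23 in (the shorter side).
I_min = 4.63×2.23³/12 = 4.279 in⁴
Effective length L_e = K·L = 0.5 × 142 = 71.00 in
P_cr = π²EI / L_e² = π² × 1990×10³ × 4.279 / 71.00² = 1.667×10^4 lb

P_cr ≈ 16.7 kip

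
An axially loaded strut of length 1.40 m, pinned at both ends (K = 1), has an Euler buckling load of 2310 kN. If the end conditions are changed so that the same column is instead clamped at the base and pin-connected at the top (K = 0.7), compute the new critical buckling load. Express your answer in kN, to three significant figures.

P_cr ∝ 1/K², so P_cr,new = P_cr,old × (K_old/K_new)² = 2310 × (1/0.7)²
= 2310 × 2.041 = 4710 kN

P_cr ≈ 4710 kN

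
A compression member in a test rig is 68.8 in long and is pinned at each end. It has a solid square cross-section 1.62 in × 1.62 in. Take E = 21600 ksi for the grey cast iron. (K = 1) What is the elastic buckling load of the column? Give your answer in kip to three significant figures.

P_cr ≈ 25.8 kip

I = a⁴/12 = 1.62⁴/12 = 0.5740 in⁴
Effective length L_e = K·L = 1 × 68.8 = 68.80 in
P_cr = π²EI / L_e² = π² × 21600×10³ × 0.5740 / 68.80² = 2.585×10^4 lb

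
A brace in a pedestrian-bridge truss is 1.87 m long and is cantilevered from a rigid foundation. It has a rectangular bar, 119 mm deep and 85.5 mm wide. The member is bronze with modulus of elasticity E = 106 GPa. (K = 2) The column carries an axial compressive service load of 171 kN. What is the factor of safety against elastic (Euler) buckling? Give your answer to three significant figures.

Buckling occurs about the weak axis: I_min = h·b³/12 with b = 85.5 mm (the shorter side).
I_min = 119×85.5³/12 = 6.198×10^6 mm⁴
I = 6.198×10^6 mm⁴ = 6.198×10^-6 m⁴
Effective length L_e = K·L = 2 × 1.87 = 3.740 m
P_cr = π²EI / L_e² = π² × 106×10⁹ × 6.198×10^-6 / 3.740² = 4.636×10^5 N
Factor of safety n = P_cr / P = 463.58 / 171 = 2.71

n ≈ 2.71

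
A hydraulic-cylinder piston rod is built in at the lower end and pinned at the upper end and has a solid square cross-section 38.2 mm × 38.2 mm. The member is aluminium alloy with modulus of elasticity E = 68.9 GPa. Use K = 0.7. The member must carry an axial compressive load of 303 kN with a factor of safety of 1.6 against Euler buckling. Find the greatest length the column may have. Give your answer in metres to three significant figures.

I = a⁴/12 = 38.2⁴/12 = 1.774×10^5 mm⁴
I = 1.774×10^-7 m⁴
Required critical load P_cr = n·P = 1.6 × 303 = 484.8 kN = 4.848×10^5 N
From P_cr = π²EI/(K·L)²:  L = (1/K)·√(π²EI/P_cr) = (1/0.7)·√(π²×6.89×10^10×1.774×10^-7/4.848×10^5)
L = 0.713 m

L_max ≈ 0.713 m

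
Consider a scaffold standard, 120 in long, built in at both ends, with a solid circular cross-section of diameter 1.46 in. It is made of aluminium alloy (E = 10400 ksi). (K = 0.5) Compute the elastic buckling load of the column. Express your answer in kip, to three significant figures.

P_cr ≈ 6.36 kip

I = πd⁴/64 = π×1.46⁴/64 = 0.2230 in⁴
Effective length L_e = K·L = 0.5 × 120 = 60.00 in
P_cr = π²EI / L_e² = π² × 10400×10³ × 0.2230 / 60.00² = 6.359×10^3 lb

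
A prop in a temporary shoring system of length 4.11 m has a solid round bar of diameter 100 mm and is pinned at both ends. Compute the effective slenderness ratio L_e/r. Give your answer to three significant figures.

λ ≈ 164

For a solid circle r = d/4 = 100/4 = 25.00 mm
L_e = K·L = 1 × 4.11 m = 4.110 m = 4110.0 mm
λ = L_e / r_min = 4110.0 / 25.00 = 164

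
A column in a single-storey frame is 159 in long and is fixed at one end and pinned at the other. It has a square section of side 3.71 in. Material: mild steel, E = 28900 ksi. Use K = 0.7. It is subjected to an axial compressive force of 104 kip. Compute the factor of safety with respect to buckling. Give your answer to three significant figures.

n ≈ 3.50

I = a⁴/12 = 3.71⁴/12 = 15.79 in⁴
Effective length L_e = K·L = 0.7 × 159 = 111.3 in
P_cr = π²EI / L_e² = π² × 28900×10³ × 15.79 / 111.3² = 3.635×10^5 lb
Factor of safety n = P_cr / P = 363.51 / 104 = 3.50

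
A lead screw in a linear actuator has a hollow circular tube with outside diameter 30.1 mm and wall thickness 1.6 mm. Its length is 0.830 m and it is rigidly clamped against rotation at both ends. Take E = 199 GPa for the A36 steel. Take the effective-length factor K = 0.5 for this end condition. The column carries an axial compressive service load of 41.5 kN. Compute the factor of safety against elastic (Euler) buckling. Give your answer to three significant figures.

n ≈ 4.01

Inner diameter d_i = 30.1 − 2×1.6 = 26.90 mm
I = π(d_o⁴ − d_i⁴)/64 = π(30.1⁴ − 26.90⁴)/64 = 1.459×10^4 mm⁴
I = 1.459×10^4 mm⁴ = 1.459×10^-8 m⁴
Effective length L_e = K·L = 0.5 × 0.830 = 0.4150 m
P_cr = π²EI / L_e² = π² × 199×10⁹ × 1.459×10^-8 / 0.4150² = 1.664×10^5 N
Factor of safety n = P_cr / P = 166.39 / 41.5 = 4.01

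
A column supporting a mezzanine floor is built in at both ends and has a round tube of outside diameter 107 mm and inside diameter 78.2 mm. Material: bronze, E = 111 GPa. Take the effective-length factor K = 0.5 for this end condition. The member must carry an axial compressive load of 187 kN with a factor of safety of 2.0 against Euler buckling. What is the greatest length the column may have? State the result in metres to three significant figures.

L_max ≈ 7.34 m

d_o = 107 mm, d_i = 78.2 mm
I = π(d_o⁴ − d_i⁴)/64 = π(107⁴ − 78.20⁴)/64 = 4.599×10^6 mm⁴
I = 4.599×10^-6 m⁴
Required critical load P_cr = n·P = 2.0 × 187 = 374.0 kN = 3.740×10^5 N
From P_cr = π²EI/(K·L)²:  L = (1/K)·√(π²EI/P_cr) = (1/0.5)·√(π²×1.11×10^11×4.599×10^-6/3.740×10^5)
L = 7.34 m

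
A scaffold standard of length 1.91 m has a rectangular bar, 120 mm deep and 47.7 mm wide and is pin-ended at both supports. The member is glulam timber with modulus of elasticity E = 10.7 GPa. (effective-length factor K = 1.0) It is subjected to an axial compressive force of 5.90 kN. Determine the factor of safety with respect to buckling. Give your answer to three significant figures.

Buckling occurs about the weak axis: I_min = h·b³/12 with b = 47.7 mm (the shorter side).
I_min = 120×47.7³/12 = 1.085×10^6 mm⁴
I = 1.085×10^6 mm⁴ = 1.085×10^-6 m⁴
Effective length L_e = K·L = 1 × 1.91 = 1.910 m
P_cr = π²EI / L_e² = π² × 10.7×10⁹ × 1.085×10^-6 / 1.910² = 3.142×10^4 N
Factor of safety n = P_cr / P = 31.418 / 5.90 = 5.33

n ≈ 5.33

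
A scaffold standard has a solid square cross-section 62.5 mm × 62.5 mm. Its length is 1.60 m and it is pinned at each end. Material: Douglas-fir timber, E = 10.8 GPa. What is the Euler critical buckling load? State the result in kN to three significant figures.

P_cr ≈ 52.9 kN

I = a⁴/12 = 62.5⁴/12 = 1.272×10^6 mm⁴
I = 1.272×10^6 mm⁴ = 1.272×10^-6 m⁴
Effective length L_e = K·L = 1 × 1.60 = 1.600 m
P_cr = π²EI / L_e² = π² × 10.8×10⁹ × 1.272×10^-6 / 1.600² = 5.294×10^4 N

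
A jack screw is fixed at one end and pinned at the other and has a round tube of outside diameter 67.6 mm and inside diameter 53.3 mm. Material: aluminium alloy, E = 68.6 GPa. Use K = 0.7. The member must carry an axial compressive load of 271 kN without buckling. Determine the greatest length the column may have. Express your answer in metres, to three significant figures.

d_o = 67.6 mm, d_i = 53.3 mm
I = π(d_o⁴ − d_i⁴)/64 = π(67.6⁴ − 53.30⁴)/64 = 6.289×10^5 mm⁴
I = 6.289×10^-7 m⁴
At the buckling limit P_cr = P = 2.710×10^5 N
From P_cr = π²EI/(K·L)²:  L = (1/K)·√(π²EI/P_cr) = (1/0.7)·√(π²×6.86×10^10×6.289×10^-7/2.710×10^5)
L = 1.79 m

L_max ≈ 1.79 m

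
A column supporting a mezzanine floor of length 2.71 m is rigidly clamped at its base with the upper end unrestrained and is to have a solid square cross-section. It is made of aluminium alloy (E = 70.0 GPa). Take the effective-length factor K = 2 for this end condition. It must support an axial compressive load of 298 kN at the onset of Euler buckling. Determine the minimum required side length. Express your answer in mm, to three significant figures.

a ≈ 111 mm

L_e = K·L = 2 × 2.71 = 5.420 m
Required I = P_cr·L_e²/(π²E) = 2.980×10^5 × 5.420² / (π² × 7.00×10^10) = 1.267×10^-5 m⁴
I_req = 1.267×10^7 mm⁴
Solid square: I = a⁴/12  ⇒  a = (12I)^(1/4) = (12×1.267×10^7)^(1/4) = 111 mm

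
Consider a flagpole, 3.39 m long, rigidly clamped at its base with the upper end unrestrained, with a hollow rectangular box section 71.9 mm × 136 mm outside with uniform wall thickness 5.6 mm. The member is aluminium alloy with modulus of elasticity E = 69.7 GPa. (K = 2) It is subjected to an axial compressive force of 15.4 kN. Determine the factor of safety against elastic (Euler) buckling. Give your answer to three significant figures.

n ≈ 1.83

Inner dimensions: h_i = 136 − 2×5.6 = 124.8 mm, b_i = 71.9 − 2×5.6 = 60.70 mm
Weak-axis I_min = (h_o·b_o³ − h_i·b_i³)/12 with b_o = 71.9, b_i = 60.70 mm (shorter outer/inner sides).
I_min = (136×71.9³ − 124.8×60.70³)/12 = 1.887×10^6 mm⁴
I = 1.887×10^6 mm⁴ = 1.887×10^-6 m⁴
Effective length L_e = K·L = 2 × 3.39 = 6.780 m
P_cr = π²EI / L_e² = π² × 69.7×10⁹ × 1.887×10^-6 / 6.780² = 2.823×10^4 N
Factor of safety n = P_cr / P = 28.233 / 15.4 = 1.83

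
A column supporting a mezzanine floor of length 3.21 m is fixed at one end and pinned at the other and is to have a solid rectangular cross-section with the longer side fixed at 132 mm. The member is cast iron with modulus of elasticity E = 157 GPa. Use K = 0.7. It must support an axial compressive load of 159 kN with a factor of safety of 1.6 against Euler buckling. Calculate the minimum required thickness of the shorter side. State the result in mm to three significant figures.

b ≈ 42.2 mm

Required P_cr = n·P = 1.6 × 159 = 254.4 kN
L_e = K·L = 0.7 × 3.21 = 2.247 m
Required I = P_cr·L_e²/(π²E) = 2.544×10^5 × 2.247² / (π² × 1.57×10^11) = 8.289×10^-7 m⁴
I_req = 8.289×10^5 mm⁴
Rectangle, weak axis: I_min = h·b³/12 with h = 132 mm fixed  ⇒  b = (12I/h)^(1/3) = 42.2 mm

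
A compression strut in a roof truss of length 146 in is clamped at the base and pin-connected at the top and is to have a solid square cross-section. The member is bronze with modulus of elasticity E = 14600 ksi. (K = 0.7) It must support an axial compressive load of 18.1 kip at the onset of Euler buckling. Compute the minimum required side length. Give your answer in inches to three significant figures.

L_e = K·L = 0.7 × 146 = 102.2 in
Required I = P_cr·L_e²/(π²E) = 1.810×10^4 × 102.2² / (π² × 1.46×10^7) = 1.312 in⁴
Solid square: I = a⁴/12  ⇒  a = (12I)^(1/4) = (12×1.312)^(1/4) = 1.99 in

a ≈ 1.99 in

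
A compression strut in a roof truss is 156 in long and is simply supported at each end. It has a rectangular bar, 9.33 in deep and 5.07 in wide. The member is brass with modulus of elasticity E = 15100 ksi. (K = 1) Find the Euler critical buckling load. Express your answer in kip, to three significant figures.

Buckling occurs about the weak axis: I_min = h·b³/12 with b = 5.07 in (the shorter side).
I_min = 9.33×5.07³/12 = 101.3 in⁴
Effective length L_e = K·L = 1 × 156 = 156.0 in
P_cr = π²EI / L_e² = π² × 15100×10³ × 101.3 / 156.0² = 6.205×10^5 lb

P_cr ≈ 621 kip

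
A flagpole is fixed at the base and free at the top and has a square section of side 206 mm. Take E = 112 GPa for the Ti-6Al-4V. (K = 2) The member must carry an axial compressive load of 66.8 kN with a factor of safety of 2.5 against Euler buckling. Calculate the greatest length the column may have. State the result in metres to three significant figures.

L_max ≈ 15.8 m

I = a⁴/12 = 206⁴/12 = 1.501×10^8 mm⁴
I = 1.501×10^-4 m⁴
Required critical load P_cr = n·P = 2.5 × 66.8 = 167.0 kN = 1.670×10^5 N
From P_cr = π²EI/(K·L)²:  L = (1/K)·√(π²EI/P_cr) = (1/2)·√(π²×1.12×10^11×1.501×10^-4/1.670×10^5)
L = 15.8 m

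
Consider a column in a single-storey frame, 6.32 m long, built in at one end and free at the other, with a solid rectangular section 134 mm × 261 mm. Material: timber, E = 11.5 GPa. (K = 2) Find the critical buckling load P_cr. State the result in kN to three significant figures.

P_cr ≈ 37.2 kN

Buckling occurs about the weak axis: I_min = h·b³/12 with b = 134 mm (the shorter side).
I_min = 261×134³/12 = 5.233×10^7 mm⁴
I = 5.233×10^7 mm⁴ = 5.233×10^-5 m⁴
Effective length L_e = K·L = 2 × 6.32 = 12.64 m
P_cr = π²EI / L_e² = π² × 11.5×10⁹ × 5.233×10^-5 / 12.64² = 3.718×10^4 N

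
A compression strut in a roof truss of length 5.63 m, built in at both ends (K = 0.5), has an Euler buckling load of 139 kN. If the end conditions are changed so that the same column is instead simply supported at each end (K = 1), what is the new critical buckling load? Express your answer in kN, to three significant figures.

P_cr ≈ 34.8 kN

P_cr ∝ 1/K², so P_cr,new = P_cr,old × (K_old/K_new)² = 139 × (0.5/1)²
= 139 × 0.2500 = 34.8 kN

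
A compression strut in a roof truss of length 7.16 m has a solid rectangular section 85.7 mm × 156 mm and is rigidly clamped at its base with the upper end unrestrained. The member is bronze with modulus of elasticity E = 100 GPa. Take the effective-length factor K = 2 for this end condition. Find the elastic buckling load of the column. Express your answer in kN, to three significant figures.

P_cr ≈ 39.4 kN

Buckling occurs about the weak axis: I_min = h·b³/12 with b = 85.7 mm (the shorter side).
I_min = 156×85.7³/12 = 8.182×10^6 mm⁴
I = 8.182×10^6 mm⁴ = 8.182×10^-6 m⁴
Effective length L_e = K·L = 2 × 7.16 = 14.32 m
P_cr = π²EI / L_e² = π² × 100×10⁹ × 8.182×10^-6 / 14.32² = 3.938×10^4 N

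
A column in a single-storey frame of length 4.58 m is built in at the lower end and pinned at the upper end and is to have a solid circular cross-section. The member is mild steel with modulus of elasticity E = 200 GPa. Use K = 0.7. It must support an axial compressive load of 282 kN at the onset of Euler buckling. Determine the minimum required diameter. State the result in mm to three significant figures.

L_e = K·L = 0.7 × 4.58 = 3.206 m
Required I = P_cr·L_e²/(π²E) = 2.820×10^5 × 3.206² / (π² × 2.00×10^11) = 1.468×10^-6 m⁴
I_req = 1.468×10^6 mm⁴
Solid circle: I = πd⁴/64  ⇒  d = (64I/π)^(1/4) = (64×1.468×10^6/π)^(1/4) = 74.0 mm

d ≈ 74.0 mm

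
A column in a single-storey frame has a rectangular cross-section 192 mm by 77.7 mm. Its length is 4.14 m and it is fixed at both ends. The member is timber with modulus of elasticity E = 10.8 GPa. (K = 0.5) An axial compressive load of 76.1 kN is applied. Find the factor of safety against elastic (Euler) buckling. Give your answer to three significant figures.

Buckling occurs about the weak axis: I_min = h·b³/12 with b = 77.7 mm (the shorter side).
I_min = 192×77.7³/12 = 7.506×10^6 mm⁴
I = 7.506×10^6 mm⁴ = 7.506×10^-6 m⁴
Effective length L_e = K·L = 0.5 × 4.14 = 2.070 m
P_cr = π²EI / L_e² = π² × 10.8×10⁹ × 7.506×10^-6 / 2.070² = 1.867×10^5 N
Factor of safety n = P_cr / P = 186.71 / 76.1 = 2.45

n ≈ 2.45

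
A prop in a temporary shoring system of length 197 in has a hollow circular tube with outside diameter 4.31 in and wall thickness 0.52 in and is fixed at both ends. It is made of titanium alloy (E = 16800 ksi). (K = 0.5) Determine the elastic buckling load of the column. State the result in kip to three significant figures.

P_cr ≈ 194 kip

Inner diameter d_i = 4.31 − 2×0.52 = 3.270 in
I = π(d_o⁴ − d_i⁴)/64 = π(4.31⁴ − 3.270⁴)/64 = 11.33 in⁴
Effective length L_e = K·L = 0.5 × 197 = 98.50 in
P_cr = π²EI / L_e² = π² × 16800×10³ × 11.33 / 98.50² = 1.936×10^5 lb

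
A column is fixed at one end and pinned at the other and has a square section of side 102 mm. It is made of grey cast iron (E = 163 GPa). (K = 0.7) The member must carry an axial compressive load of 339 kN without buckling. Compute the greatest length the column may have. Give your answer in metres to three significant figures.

I = a⁴/12 = 102⁴/12 = 9.020×10^6 mm⁴
I = 9.020×10^-6 m⁴
At the buckling limit P_cr = P = 3.390×10^5 N
From P_cr = π²EI/(K·L)²:  L = (1/K)·√(π²EI/P_cr) = (1/0.7)·√(π²×1.63×10^11×9.020×10^-6/3.390×10^5)
L = 9.35 m

L_max ≈ 9.35 m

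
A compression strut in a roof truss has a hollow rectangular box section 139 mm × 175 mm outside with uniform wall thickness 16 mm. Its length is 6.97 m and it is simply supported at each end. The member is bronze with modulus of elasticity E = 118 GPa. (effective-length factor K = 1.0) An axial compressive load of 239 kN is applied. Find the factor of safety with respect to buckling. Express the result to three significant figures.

n ≈ 2.46

Inner dimensions: h_i = 175 − 2×16 = 143.0 mm, b_i = 139 − 2×16 = 107.0 mm
Weak-axis I_min = (h_o·b_o³ − h_i·b_i³)/12 with b_o = 139, b_i = 107.0 mm (shorter outer/inner sides).
I_min = (175×139³ − 143.0×107.0³)/12 = 2.457×10^7 mm⁴
I = 2.457×10^7 mm⁴ = 2.457×10^-5 m⁴
Effective length L_e = K·L = 1 × 6.97 = 6.970 m
P_cr = π²EI / L_e² = π² × 118×10⁹ × 2.457×10^-5 / 6.970² = 5.889×10^5 N
Factor of safety n = P_cr / P = 588.93 / 239 = 2.46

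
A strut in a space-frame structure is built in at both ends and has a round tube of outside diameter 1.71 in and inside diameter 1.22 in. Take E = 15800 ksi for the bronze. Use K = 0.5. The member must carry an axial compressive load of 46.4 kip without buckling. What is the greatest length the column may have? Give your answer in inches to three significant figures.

L_max ≈ 64.7 in

d_o = 1.71 in, d_i = 1.22 in
I = π(d_o⁴ − d_i⁴)/64 = π(1.71⁴ − 1.220⁴)/64 = 0.3110 in⁴
At the buckling limit P_cr = P = 4.640×10^4 lb
From P_cr = π²EI/(K·L)²:  L = (1/K)·√(π²EI/P_cr) = (1/0.5)·√(π²×1.58×10^7×0.3110/4.640×10^4)
L = 64.7 in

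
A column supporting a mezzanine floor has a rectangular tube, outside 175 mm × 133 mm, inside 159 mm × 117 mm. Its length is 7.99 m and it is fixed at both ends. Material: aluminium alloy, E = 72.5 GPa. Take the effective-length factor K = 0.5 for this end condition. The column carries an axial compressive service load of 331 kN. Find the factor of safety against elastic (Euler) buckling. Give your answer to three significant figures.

Weak-axis I_min = (h_o·b_o³ − h_i·b_i³)/12 with b_o = 133, b_i = 117.0 mm (shorter outer/inner sides).
I_min = (175×133³ − 159.0×117.0³)/12 = 1.309×10^7 mm⁴
I = 1.309×10^7 mm⁴ = 1.309×10^-5 m⁴
Effective length L_e = K·L = 0.5 × 7.99 = 3.995 m
P_cr = π²EI / L_e² = π² × 72.5×10⁹ × 1.309×10^-5 / 3.995² = 5.868×10^5 N
Factor of safety n = P_cr / P = 586.78 / 331 = 1.77

n ≈ 1.77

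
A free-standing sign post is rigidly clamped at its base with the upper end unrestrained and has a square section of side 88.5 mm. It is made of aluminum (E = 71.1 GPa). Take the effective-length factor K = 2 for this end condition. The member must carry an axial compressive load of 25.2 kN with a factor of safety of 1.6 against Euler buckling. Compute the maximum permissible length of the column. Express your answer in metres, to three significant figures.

I = a⁴/12 = 88.5⁴/12 = 5.112×10^6 mm⁴
I = 5.112×10^-6 m⁴
Required critical load P_cr = n·P = 1.6 × 25.2 = 40.32 kN = 4.032×10^4 N
From P_cr = π²EI/(K·L)²:  L = (1/K)·√(π²EI/P_cr) = (1/2)·√(π²×7.11×10^10×5.112×10^-6/4.032×10^4)
L = 4.72 m

L_max ≈ 4.72 m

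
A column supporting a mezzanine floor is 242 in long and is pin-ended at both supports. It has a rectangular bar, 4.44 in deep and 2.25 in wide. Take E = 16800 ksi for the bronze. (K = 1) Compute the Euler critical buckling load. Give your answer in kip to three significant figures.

Buckling occurs about the weak axis: I_min = h·b³/12 with b = 2.25 in (the shorter side).
I_min = 4.44×2.25³/12 = 4.215 in⁴
Effective length L_e = K·L = 1 × 242 = 242.0 in
P_cr = π²EI / L_e² = π² × 16800×10³ × 4.215 / 242.0² = 1.193×10^4 lb

P_cr ≈ 11.9 kip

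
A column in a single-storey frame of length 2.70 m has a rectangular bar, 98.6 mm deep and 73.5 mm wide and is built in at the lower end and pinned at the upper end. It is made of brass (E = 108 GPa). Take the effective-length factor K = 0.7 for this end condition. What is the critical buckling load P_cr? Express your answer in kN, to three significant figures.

Buckling occurs about the weak axis: I_min = h·b³/12 with b = 73.5 mm (the shorter side).
I_min = 98.6×73.5³/12 = 3.263×10^6 mm⁴
I = 3.263×10^6 mm⁴ = 3.263×10^-6 m⁴
Effective length L_e = K·L = 0.7 × 2.70 = 1.890 m
P_cr = π²EI / L_e² = π² × 108×10⁹ × 3.263×10^-6 / 1.890² = 9.735×10^5 N

P_cr ≈ 974 kN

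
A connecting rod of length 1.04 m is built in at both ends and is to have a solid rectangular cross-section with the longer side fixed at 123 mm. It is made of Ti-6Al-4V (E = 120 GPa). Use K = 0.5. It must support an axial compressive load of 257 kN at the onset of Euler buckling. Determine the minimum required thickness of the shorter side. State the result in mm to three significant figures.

b ≈ 17.9 mm

L_e = K·L = 0.5 × 1.04 = 0.5200 m
Required I = P_cr·L_e²/(π²E) = 2.570×10^5 × 0.5200² / (π² × 1.20×10^11) = 5.868×10^-8 m⁴
I_req = 5.868×10^4 mm⁴
Rectangle, weak axis: I_min = h·b³/12 with h = 123 mm fixed  ⇒  b = (12I/h)^(1/3) = 17.9 mm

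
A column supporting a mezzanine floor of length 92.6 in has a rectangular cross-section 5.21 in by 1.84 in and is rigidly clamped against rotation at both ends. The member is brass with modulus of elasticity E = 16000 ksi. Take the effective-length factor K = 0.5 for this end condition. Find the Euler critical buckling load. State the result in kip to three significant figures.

P_cr ≈ 199 kip

Buckling occurs about the weak axis: I_min = h·b³/12 with b = 1.84 in (the shorter side).
I_min = 5.21×1.84³/12 = 2.705 in⁴
Effective length L_e = K·L = 0.5 × 92.6 = 46.30 in
P_cr = π²EI / L_e² = π² × 16000×10³ × 2.705 / 46.30² = 1.992×10^5 lb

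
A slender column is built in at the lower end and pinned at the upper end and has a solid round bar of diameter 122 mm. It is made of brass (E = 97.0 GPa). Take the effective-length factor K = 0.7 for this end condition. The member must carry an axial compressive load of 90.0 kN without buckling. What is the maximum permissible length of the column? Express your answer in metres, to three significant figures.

I = πd⁴/64 = π×122⁴/64 = 1.087×10^7 mm⁴
I = 1.087×10^-5 m⁴
At the buckling limit P_cr = P = 9.000×10^4 N
From P_cr = π²EI/(K·L)²:  L = (1/K)·√(π²EI/P_cr) = (1/0.7)·√(π²×9.70×10^10×1.087×10^-5/9.000×10^4)
L = 15.4 m

L_max ≈ 15.4 m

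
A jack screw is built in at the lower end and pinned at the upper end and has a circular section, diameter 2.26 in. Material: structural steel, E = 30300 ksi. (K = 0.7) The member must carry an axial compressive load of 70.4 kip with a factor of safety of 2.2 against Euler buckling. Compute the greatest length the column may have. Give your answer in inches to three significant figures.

L_max ≈ 71.0 in

I = πd⁴/64 = π×2.26⁴/64 = 1.281 in⁴
Required critical load P_cr = n·P = 2.2 × 70.4 = 154.9 kip = 1.549×10^5 lb
From P_cr = π²EI/(K·L)²:  L = (1/K)·√(π²EI/P_cr) = (1/0.7)·√(π²×3.03×10^7×1.281/1.549×10^5)
L = 71.0 in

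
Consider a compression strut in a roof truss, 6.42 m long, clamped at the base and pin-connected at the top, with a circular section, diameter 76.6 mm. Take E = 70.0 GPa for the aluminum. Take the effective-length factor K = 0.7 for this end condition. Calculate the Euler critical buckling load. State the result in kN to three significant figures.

I = πd⁴/64 = π×76.6⁴/64 = 1.690×10^6 mm⁴
I = 1.690×10^6 mm⁴ = 1.690×10^-6 m⁴
Effective length L_e = K·L = 0.7 × 6.42 = 4.494 m
P_cr = π²EI / L_e² = π² × 70.0×10⁹ × 1.690×10^-6 / 4.494² = 5.781×10^4 N

P_cr ≈ 57.8 kN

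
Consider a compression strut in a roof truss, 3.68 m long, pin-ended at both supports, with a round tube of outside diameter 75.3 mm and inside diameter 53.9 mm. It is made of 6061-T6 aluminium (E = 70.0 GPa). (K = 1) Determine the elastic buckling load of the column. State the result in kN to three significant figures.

P_cr ≈ 59.4 kN

d_o = 75.3 mm, d_i = 53.9 mm
I = π(d_o⁴ − d_i⁴)/64 = π(75.3⁴ − 53.90⁴)/64 = 1.164×10^6 mm⁴
I = 1.164×10^6 mm⁴ = 1.164×10^-6 m⁴
Effective length L_e = K·L = 1 × 3.68 = 3.680 m
P_cr = π²EI / L_e² = π² × 70.0×10⁹ × 1.164×10^-6 / 3.680² = 5.937×10^4 N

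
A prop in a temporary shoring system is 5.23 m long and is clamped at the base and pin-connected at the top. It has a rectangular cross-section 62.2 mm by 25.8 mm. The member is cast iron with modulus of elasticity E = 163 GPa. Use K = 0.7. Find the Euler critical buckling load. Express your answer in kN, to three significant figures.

Buckling occurs about the weak axis: I_min = h·b³/12 with b = 25.8 mm (the shorter side).
I_min = 62.2×25.8³/12 = 8.902×10^4 mm⁴
I = 8.902×10^4 mm⁴ = 8.902×10^-8 m⁴
Effective length L_e = K·L = 0.7 × 5.23 = 3.661 m
P_cr = π²EI / L_e² = π² × 163×10⁹ × 8.902×10^-8 / 3.661² = 1.068×10^4 N

P_cr ≈ 10.7 kN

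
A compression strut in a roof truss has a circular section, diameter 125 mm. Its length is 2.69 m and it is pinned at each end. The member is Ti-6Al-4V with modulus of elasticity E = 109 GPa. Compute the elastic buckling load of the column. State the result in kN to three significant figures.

I = πd⁴/64 = π×125⁴/64 = 1.198×10^7 mm⁴
I = 1.198×10^7 mm⁴ = 1.198×10^-5 m⁴
Effective length L_e = K·L = 1 × 2.69 = 2.690 m
P_cr = π²EI / L_e² = π² × 109×10⁹ × 1.198×10^-5 / 2.690² = 1.782×10^6 N

P_cr ≈ 1780 kN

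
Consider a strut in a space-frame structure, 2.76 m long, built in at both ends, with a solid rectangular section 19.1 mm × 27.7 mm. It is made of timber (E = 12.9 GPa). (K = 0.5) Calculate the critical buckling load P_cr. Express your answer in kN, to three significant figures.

P_cr ≈ 1.08 kN

Buckling occurs about the weak axis: I_min = h·b³/12 with b = 19.1 mm (the shorter side).
I_min = 27.7×19.1³/12 = 1.608×10^4 mm⁴
I = 1.608×10^4 mm⁴ = 1.608×10^-8 m⁴
Effective length L_e = K·L = 0.5 × 2.76 = 1.380 m
P_cr = π²EI / L_e² = π² × 12.9×10⁹ × 1.608×10^-8 / 1.380² = 1.075×10^3 N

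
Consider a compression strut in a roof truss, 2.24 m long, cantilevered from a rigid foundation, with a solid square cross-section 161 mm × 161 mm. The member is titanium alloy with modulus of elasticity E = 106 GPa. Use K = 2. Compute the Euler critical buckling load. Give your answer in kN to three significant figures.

P_cr ≈ 2920 kN

I = a⁴/12 = 161⁴/12 = 5.599×10^7 mm⁴
I = 5.599×10^7 mm⁴ = 5.599×10^-5 m⁴
Effective length L_e = K·L = 2 × 2.24 = 4.480 m
P_cr = π²EI / L_e² = π² × 106×10⁹ × 5.599×10^-5 / 4.480² = 2.919×10^6 N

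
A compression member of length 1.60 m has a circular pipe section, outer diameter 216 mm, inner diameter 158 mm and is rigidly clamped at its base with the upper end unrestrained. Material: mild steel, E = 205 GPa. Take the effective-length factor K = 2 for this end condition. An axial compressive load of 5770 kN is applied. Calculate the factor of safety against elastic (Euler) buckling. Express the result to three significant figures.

n ≈ 2.61

d_o = 216 mm, d_i = 158 mm
I = π(d_o⁴ − d_i⁴)/64 = π(216⁴ − 158.0⁴)/64 = 7.626×10^7 mm⁴
I = 7.626×10^7 mm⁴ = 7.626×10^-5 m⁴
Effective length L_e = K·L = 2 × 1.60 = 3.200 m
P_cr = π²EI / L_e² = π² × 205×10⁹ × 7.626×10^-5 / 3.200² = 1.507×10^7 N
Factor of safety n = P_cr / P = 15068 / 5770 = 2.61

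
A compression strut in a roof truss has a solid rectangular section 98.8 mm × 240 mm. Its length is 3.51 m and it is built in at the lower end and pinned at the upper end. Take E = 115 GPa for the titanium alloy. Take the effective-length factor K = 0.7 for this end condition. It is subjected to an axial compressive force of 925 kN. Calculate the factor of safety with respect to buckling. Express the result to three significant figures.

Buckling occurs about the weak axis: I_min = h·b³/12 with b = 98.8 mm (the shorter side).
I_min = 240×98.8³/12 = 1.929×10^7 mm⁴
I = 1.929×10^7 mm⁴ = 1.929×10^-5 m⁴
Effective length L_e = K·L = 0.7 × 3.51 = 2.457 m
P_cr = π²EI / L_e² = π² × 115×10⁹ × 1.929×10^-5 / 2.457² = 3.627×10^6 N
Factor of safety n = P_cr / P = 3626.5 / 925 = 3.92

n ≈ 3.92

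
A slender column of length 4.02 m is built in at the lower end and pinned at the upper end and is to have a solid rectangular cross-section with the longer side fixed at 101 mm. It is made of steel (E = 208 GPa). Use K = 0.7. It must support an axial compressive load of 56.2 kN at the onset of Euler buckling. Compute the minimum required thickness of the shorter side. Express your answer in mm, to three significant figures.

b ≈ 29.5 mm

L_e = K·L = 0.7 × 4.02 = 2.814 m
Required I = P_cr·L_e²/(π²E) = 5.620×10^4 × 2.814² / (π² × 2.08×10^11) = 2.168×10^-7 m⁴
I_req = 2.168×10^5 mm⁴
Rectangle, weak axis: I_min = h·b³/12 with h = 101 mm fixed  ⇒  b = (12I/h)^(1/3) = 29.5 mm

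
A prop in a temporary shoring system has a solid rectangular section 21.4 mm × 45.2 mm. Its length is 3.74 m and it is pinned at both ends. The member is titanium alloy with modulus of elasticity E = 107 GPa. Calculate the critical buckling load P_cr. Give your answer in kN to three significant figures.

P_cr ≈ 2.79 kN

Buckling occurs about the weak axis: I_min = h·b³/12 with b = 21.4 mm (the shorter side).
I_min = 45.2×21.4³/12 = 3.691×10^4 mm⁴
I = 3.691×10^4 mm⁴ = 3.691×10^-8 m⁴
Effective length L_e = K·L = 1 × 3.74 = 3.740 m
P_cr = π²EI / L_e² = π² × 107×10⁹ × 3.691×10^-8 / 3.740² = 2.787×10^3 N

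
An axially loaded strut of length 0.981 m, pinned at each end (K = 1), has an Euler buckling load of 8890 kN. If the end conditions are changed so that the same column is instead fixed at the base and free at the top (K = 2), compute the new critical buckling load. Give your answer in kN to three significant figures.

P_cr ≈ 2220 kN

P_cr ∝ 1/K², so P_cr,new = P_cr,old × (K_old/K_new)² = 8890 × (1/2)²
= 8890 × 0.2500 = 2220 kN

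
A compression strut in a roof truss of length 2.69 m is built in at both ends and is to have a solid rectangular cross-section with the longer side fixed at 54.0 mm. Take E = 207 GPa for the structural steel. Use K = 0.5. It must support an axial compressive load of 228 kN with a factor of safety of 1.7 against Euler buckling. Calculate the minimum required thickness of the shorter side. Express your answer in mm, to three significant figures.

b ≈ 42.4 mm

Required P_cr = n·P = 1.7 × 228 = 387.6 kN
L_e = K·L = 0.5 × 2.69 = 1.345 m
Required I = P_cr·L_e²/(π²E) = 3.876×10^5 × 1.345² / (π² × 2.07×10^11) = 3.432×10^-7 m⁴
I_req = 3.432×10^5 mm⁴
Rectangle, weak axis: I_min = h·b³/12 with h = 54.0 mm fixed  ⇒  b = (12I/h)^(1/3) = 42.4 mm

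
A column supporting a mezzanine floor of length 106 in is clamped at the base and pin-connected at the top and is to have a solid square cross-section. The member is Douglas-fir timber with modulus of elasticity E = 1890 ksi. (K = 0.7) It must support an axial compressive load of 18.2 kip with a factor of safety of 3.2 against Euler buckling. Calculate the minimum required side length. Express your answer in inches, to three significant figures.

a ≈ 3.79 in

Required P_cr = n·P = 3.2 × 18.2 = 58.24 kip
L_e = K·L = 0.7 × 106 = 74.20 in
Required I = P_cr·L_e²/(π²E) = 5.824×10^4 × 74.20² / (π² × 1.89×10^6) = 17.19 in⁴
Solid square: I = a⁴/12  ⇒  a = (12I)^(1/4) = (12×17.19)^(1/4) = 3.79 in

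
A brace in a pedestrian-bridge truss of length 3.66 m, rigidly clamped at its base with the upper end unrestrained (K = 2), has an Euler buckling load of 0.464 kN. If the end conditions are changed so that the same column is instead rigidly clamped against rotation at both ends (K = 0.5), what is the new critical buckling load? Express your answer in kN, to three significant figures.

P_cr ≈ 7.42 kN

P_cr ∝ 1/K², so P_cr,new = P_cr,old × (K_old/K_new)² = 0.464 × (2/0.5)²
= 0.464 × 16.00 = 7.42 kN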